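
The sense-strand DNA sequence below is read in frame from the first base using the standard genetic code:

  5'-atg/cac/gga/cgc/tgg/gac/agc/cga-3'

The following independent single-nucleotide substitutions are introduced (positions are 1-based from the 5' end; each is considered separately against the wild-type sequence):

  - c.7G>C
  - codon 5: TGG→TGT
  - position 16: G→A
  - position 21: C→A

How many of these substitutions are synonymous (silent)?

0

Codon 3: GGA (Gly) → CGA (Arg) — missense.
Codon 5: TGG (Trp) → TGT (Cys) — missense.
Codon 6: GAC (Asp) → AAC (Asn) — missense.
Codon 7: AGC (Ser) → AGA (Arg) — missense.
Synonymous: 0 of 4.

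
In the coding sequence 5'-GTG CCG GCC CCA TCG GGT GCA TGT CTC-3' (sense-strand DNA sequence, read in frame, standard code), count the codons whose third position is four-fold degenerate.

8

Codon 1 GTG (Val): third position 4-fold.
Codon 2 CCG (Pro): third position 4-fold.
Codon 3 GCC (Ala): third position 4-fold.
Codon 4 CCA (Pro): third position 4-fold.
Codon 5 TCG (Ser): third position 4-fold.
Codon 6 GGT (Gly): third position 4-fold.
Codon 7 GCA (Ala): third position 4-fold.
Codon 8 TGT (Cys): third position 2-fold.
Codon 9 CTC (Leu): third position 4-fold.
Four-fold degenerate third positions: 8.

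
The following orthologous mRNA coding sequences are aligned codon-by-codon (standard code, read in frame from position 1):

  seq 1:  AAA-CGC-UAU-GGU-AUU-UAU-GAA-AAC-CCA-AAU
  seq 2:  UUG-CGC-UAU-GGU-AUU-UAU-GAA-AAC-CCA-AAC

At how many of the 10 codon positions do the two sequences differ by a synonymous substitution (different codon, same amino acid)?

1

Codon 1: AAA Lys / UUG Leu — nonsynonymous.
Codon 2: CGC Arg / CGC Arg — identical.
Codon 3: UAU Tyr / UAU Tyr — identical.
Codon 4: GGU Gly / GGU Gly — identical.
Codon 5: AUU Ile / AUU Ile — identical.
Codon 6: UAU Tyr / UAU Tyr — identical.
Codon 7: GAA Glu / GAA Glu — identical.
Codon 8: AAC Asn / AAC Asn — identical.
Codon 9: CCA Pro / CCA Pro — identical.
Codon 10: AAU Asn / AAC Asn — synonymous.
Synonymous differences: 1.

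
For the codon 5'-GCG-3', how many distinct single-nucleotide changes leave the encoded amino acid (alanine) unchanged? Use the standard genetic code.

Position 1: none → 0 synonymous.
Position 2: none → 0 synonymous.
Position 3: GCU, GCC, GCA → 3 synonymous.
Total: 0 + 0 + 3 = 3.

3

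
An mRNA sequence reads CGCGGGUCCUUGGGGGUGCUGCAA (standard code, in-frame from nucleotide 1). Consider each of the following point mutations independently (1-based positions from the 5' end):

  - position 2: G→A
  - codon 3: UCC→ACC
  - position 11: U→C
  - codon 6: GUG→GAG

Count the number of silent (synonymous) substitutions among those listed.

Codon 1: CGC (Arg) → CAC (His) — missense.
Codon 3: UCC (Ser) → ACC (Thr) — missense.
Codon 4: UUG (Leu) → UCG (Ser) — missense.
Codon 6: GUG (Val) → GAG (Glu) — missense.
Synonymous: 0 of 4.

0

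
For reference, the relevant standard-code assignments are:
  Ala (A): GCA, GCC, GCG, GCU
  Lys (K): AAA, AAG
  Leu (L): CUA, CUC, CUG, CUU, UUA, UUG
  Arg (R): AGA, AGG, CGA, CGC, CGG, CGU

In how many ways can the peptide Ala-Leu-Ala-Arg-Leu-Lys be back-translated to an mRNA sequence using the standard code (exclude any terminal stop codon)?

6912

Ala: 4 codons.
Leu: 6 codons.
Ala: 4 codons.
Arg: 6 codons.
Leu: 6 codons.
Lys: 2 codons.
4 × 6 × 4 × 6 × 6 × 2 = 6912.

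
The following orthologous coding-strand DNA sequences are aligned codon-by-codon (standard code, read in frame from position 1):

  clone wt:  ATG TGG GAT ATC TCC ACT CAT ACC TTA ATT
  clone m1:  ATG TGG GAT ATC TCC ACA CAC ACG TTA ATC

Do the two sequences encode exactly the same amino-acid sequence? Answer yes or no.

Codon 1: ATG Met / ATG Met — identical.
Codon 2: TGG Trp / TGG Trp — identical.
Codon 3: GAT Asp / GAT Asp — identical.
Codon 4: ATC Ile / ATC Ile — identical.
Codon 5: TCC Ser / TCC Ser — identical.
Codon 6: ACT Thr / ACA Thr — synonymous.
Codon 7: CAT His / CAC His — synonymous.
Codon 8: ACC Thr / ACG Thr — synonymous.
Codon 9: TTA Leu / TTA Leu — identical.
Codon 10: ATT Ile / ATC Ile — synonymous.
Nonsynonymous differences: 0 → same protein.

yes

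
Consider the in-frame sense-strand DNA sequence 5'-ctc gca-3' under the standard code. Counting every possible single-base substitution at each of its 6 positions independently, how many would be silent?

Codon 1 (CTC, Leu): 3 synonymous substitutions.
Codon 2 (GCA, Ala): 3 synonymous substitutions.
Total: 3 + 3 = 6.

6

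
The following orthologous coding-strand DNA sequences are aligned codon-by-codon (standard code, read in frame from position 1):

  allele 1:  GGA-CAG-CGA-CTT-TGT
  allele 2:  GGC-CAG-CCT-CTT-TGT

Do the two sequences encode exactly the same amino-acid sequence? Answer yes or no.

no

Codon 1: GGA Gly / GGC Gly — synonymous.
Codon 2: CAG Gln / CAG Gln — identical.
Codon 3: CGA Arg / CCT Pro — nonsynonymous.
Codon 4: CTT Leu / CTT Leu — identical.
Codon 5: TGT Cys / TGT Cys — identical.
Nonsynonymous differences: 1 → different protein.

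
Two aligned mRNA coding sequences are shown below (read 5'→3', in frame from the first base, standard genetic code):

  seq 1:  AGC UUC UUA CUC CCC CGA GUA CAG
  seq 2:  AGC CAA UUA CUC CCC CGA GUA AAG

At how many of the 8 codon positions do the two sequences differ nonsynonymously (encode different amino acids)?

Codon 1: AGC Ser / AGC Ser — identical.
Codon 2: UUC Phe / CAA Gln — nonsynonymous.
Codon 3: UUA Leu / UUA Leu — identical.
Codon 4: CUC Leu / CUC Leu — identical.
Codon 5: CCC Pro / CCC Pro — identical.
Codon 6: CGA Arg / CGA Arg — identical.
Codon 7: GUA Val / GUA Val — identical.
Codon 8: CAG Gln / AAG Lys — nonsynonymous.
Nonsynonymous differences: 2.

2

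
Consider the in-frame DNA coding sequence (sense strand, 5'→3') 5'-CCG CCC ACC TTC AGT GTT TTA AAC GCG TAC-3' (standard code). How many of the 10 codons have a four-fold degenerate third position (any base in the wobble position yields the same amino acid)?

5

Codon 1 CCG (Pro): third position 4-fold.
Codon 2 CCC (Pro): third position 4-fold.
Codon 3 ACC (Thr): third position 4-fold.
Codon 4 TTC (Phe): third position 2-fold.
Codon 5 AGT (Ser): third position 2-fold.
Codon 6 GTT (Val): third position 4-fold.
Codon 7 TTA (Leu): third position 2-fold.
Codon 8 AAC (Asn): third position 2-fold.
Codon 9 GCG (Ala): third position 4-fold.
Codon 10 TAC (Tyr): third position 2-fold.
Four-fold degenerate third positions: 5.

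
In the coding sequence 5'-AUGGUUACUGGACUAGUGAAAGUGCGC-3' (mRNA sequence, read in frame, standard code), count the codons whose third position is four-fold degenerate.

Codon 1 AUG (Met): third position 1-fold.
Codon 2 GUU (Val): third position 4-fold.
Codon 3 ACU (Thr): third position 4-fold.
Codon 4 GGA (Gly): third position 4-fold.
Codon 5 CUA (Leu): third position 4-fold.
Codon 6 GUG (Val): third position 4-fold.
Codon 7 AAA (Lys): third position 2-fold.
Codon 8 GUG (Val): third position 4-fold.
Codon 9 CGC (Arg): third position 4-fold.
Four-fold degenerate third positions: 7.

7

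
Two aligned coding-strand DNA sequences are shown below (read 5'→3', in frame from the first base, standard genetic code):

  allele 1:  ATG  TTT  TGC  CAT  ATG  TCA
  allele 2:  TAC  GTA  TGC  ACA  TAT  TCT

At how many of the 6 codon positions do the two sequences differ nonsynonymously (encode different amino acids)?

4

Codon 1: ATG Met / TAC Tyr — nonsynonymous.
Codon 2: TTT Phe / GTA Val — nonsynonymous.
Codon 3: TGC Cys / TGC Cys — identical.
Codon 4: CAT His / ACA Thr — nonsynonymous.
Codon 5: ATG Met / TAT Tyr — nonsynonymous.
Codon 6: TCA Ser / TCT Ser — synonymous.
Nonsynonymous differences: 4.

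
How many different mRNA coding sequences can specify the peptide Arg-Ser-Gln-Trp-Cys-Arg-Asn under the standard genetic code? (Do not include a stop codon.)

Arg: 6 codons.
Ser: 6 codons.
Gln: 2 codons.
Trp: 1 codon.
Cys: 2 codons.
Arg: 6 codons.
Asn: 2 codons.
6 × 6 × 2 × 1 × 2 × 6 × 2 = 1728.

1728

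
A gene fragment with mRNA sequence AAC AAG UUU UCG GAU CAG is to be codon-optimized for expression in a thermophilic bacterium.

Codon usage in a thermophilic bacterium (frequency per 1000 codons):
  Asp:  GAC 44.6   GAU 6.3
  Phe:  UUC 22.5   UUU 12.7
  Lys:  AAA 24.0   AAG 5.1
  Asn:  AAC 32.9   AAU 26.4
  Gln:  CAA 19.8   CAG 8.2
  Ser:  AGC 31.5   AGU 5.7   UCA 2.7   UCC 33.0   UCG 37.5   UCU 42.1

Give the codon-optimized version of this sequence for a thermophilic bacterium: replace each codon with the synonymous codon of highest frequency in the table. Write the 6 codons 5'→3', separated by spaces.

AAC AAA UUC UCU GAC CAA

Codon 1 (Asn): best is AAC at 32.9.
Codon 2 (Lys): best is AAA at 24.0.
Codon 3 (Phe): best is UUC at 22.5.
Codon 4 (Ser): best is UCU at 42.1.
Codon 5 (Asp): best is GAC at 44.6.
Codon 6 (Gln): best is CAA at 19.8.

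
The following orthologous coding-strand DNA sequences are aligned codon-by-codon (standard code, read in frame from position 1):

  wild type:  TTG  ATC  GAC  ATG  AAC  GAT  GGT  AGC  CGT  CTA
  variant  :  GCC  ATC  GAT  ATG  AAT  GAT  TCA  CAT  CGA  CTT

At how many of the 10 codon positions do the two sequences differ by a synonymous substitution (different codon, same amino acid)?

4

Codon 1: TTG Leu / GCC Ala — nonsynonymous.
Codon 2: ATC Ile / ATC Ile — identical.
Codon 3: GAC Asp / GAT Asp — synonymous.
Codon 4: ATG Met / ATG Met — identical.
Codon 5: AAC Asn / AAT Asn — synonymous.
Codon 6: GAT Asp / GAT Asp — identical.
Codon 7: GGT Gly / TCA Ser — nonsynonymous.
Codon 8: AGC Ser / CAT His — nonsynonymous.
Codon 9: CGT Arg / CGA Arg — synonymous.
Codon 10: CTA Leu / CTT Leu — synonymous.
Synonymous differences: 4.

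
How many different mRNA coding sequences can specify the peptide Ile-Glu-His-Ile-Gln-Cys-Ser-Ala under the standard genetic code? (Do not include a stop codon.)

Ile: 3 codons.
Glu: 2 codons.
His: 2 codons.
Ile: 3 codons.
Gln: 2 codons.
Cys: 2 codons.
Ser: 6 codons.
Ala: 4 codons.
3 × 2 × 2 × 3 × 2 × 2 × 6 × 4 = 3456.

3456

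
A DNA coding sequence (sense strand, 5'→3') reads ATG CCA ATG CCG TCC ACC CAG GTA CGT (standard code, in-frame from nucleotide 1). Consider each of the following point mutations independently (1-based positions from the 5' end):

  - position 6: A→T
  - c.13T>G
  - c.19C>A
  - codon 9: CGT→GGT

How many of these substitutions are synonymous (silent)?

Codon 2: CCA (Pro) → CCT (Pro) — synonymous.
Codon 5: TCC (Ser) → GCC (Ala) — missense.
Codon 7: CAG (Gln) → AAG (Lys) — missense.
Codon 9: CGT (Arg) → GGT (Gly) — missense.
Synonymous: 1 of 4.

1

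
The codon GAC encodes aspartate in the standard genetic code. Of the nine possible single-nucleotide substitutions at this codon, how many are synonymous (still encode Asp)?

1

Position 1: none → 0 synonymous.
Position 2: none → 0 synonymous.
Position 3: GAU → 1 synonymous.
Total: 0 + 0 + 1 = 1.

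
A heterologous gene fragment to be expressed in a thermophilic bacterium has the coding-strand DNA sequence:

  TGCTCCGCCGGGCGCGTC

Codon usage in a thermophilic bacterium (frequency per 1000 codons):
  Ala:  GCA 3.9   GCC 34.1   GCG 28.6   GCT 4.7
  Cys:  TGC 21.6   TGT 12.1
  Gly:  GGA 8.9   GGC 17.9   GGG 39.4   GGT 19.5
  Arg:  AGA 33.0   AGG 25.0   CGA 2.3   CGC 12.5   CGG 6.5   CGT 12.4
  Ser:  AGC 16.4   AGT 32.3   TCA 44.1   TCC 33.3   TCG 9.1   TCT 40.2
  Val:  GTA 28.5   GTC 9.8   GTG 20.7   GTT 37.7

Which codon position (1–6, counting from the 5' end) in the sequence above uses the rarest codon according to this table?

6

Codon 1 TGC (Cys): 21.6 per 1000.
Codon 2 TCC (Ser): 33.3 per 1000.
Codon 3 GCC (Ala): 34.1 per 1000.
Codon 4 GGG (Gly): 39.4 per 1000.
Codon 5 CGC (Arg): 12.5 per 1000.
Codon 6 GTC (Val): 9.8 per 1000.
Lowest frequency is 9.8 at codon 6.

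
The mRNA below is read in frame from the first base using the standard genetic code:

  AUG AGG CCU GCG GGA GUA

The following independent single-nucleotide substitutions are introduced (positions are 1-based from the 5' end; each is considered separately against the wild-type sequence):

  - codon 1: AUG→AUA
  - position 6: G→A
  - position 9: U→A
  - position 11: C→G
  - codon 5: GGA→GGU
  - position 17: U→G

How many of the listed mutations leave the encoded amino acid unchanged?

3

Codon 1: AUG (Met) → AUA (Ile) — missense.
Codon 2: AGG (Arg) → AGA (Arg) — synonymous.
Codon 3: CCU (Pro) → CCA (Pro) — synonymous.
Codon 4: GCG (Ala) → GGG (Gly) — missense.
Codon 5: GGA (Gly) → GGU (Gly) — synonymous.
Codon 6: GUA (Val) → GGA (Gly) — missense.
Synonymous: 3 of 6.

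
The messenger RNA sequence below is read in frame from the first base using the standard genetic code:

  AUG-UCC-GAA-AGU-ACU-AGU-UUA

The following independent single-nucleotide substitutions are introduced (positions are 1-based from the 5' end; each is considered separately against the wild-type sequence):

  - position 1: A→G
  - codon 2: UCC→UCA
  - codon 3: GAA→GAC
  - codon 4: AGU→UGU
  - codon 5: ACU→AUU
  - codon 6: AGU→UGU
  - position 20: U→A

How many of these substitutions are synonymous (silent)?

1

Codon 1: AUG (Met) → GUG (Val) — missense.
Codon 2: UCC (Ser) → UCA (Ser) — synonymous.
Codon 3: GAA (Glu) → GAC (Asp) — missense.
Codon 4: AGU (Ser) → UGU (Cys) — missense.
Codon 5: ACU (Thr) → AUU (Ile) — missense.
Codon 6: AGU (Ser) → UGU (Cys) — missense.
Codon 7: UUA (Leu) → UAA (Stop) — nonsense.
Synonymous: 1 of 7.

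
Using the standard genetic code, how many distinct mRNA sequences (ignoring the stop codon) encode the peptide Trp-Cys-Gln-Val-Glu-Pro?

Trp: 1 codon.
Cys: 2 codons.
Gln: 2 codons.
Val: 4 codons.
Glu: 2 codons.
Pro: 4 codons.
1 × 2 × 2 × 4 × 2 × 4 = 128.

128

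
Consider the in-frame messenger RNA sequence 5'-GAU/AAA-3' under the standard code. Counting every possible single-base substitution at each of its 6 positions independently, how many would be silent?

Codon 1 (GAU, Asp): 1 synonymous substitution.
Codon 2 (AAA, Lys): 1 synonymous substitution.
Total: 1 + 1 = 2.

2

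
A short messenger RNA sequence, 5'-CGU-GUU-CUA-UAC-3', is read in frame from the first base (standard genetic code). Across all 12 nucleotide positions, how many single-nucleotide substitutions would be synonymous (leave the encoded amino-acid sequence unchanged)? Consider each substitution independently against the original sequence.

11

Codon 1 (CGU, Arg): 3 synonymous substitutions.
Codon 2 (GUU, Val): 3 synonymous substitutions.
Codon 3 (CUA, Leu): 4 synonymous substitutions.
Codon 4 (UAC, Tyr): 1 synonymous substitution.
Total: 3 + 3 + 4 + 1 = 11.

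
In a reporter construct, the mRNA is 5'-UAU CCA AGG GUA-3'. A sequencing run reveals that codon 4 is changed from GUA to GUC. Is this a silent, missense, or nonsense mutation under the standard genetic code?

silent

Position 12 falls in codon 4: GUA → Val.
After the substitution the codon is GUC → Val.
Both encode Val, so the change is synonymous.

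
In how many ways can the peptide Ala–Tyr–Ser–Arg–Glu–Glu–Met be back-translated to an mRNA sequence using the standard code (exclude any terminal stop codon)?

Ala: 4 codons.
Tyr: 2 codons.
Ser: 6 codons.
Arg: 6 codons.
Glu: 2 codons.
Glu: 2 codons.
Met: 1 codon.
4 × 2 × 6 × 6 × 2 × 2 × 1 = 1152.

1152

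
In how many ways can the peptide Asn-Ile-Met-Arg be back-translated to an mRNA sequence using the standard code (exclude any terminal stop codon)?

Asn: 2 codons.
Ile: 3 codons.
Met: 1 codon.
Arg: 6 codons.
2 × 3 × 1 × 6 = 36.

36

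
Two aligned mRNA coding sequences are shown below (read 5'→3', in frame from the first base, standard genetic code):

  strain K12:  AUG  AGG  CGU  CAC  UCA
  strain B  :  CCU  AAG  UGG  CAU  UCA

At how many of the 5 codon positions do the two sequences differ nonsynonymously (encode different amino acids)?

Codon 1: AUG Met / CCU Pro — nonsynonymous.
Codon 2: AGG Arg / AAG Lys — nonsynonymous.
Codon 3: CGU Arg / UGG Trp — nonsynonymous.
Codon 4: CAC His / CAU His — synonymous.
Codon 5: UCA Ser / UCA Ser — identical.
Nonsynonymous differences: 3.

3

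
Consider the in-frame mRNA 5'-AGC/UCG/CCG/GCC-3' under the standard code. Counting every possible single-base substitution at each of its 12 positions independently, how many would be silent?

10

Codon 1 (AGC, Ser): 1 synonymous substitution.
Codon 2 (UCG, Ser): 3 synonymous substitutions.
Codon 3 (CCG, Pro): 3 synonymous substitutions.
Codon 4 (GCC, Ala): 3 synonymous substitutions.
Total: 1 + 3 + 3 + 3 = 10.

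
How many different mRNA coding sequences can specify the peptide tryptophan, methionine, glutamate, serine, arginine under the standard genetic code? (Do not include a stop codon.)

Trp: 1 codon.
Met: 1 codon.
Glu: 2 codons.
Ser: 6 codons.
Arg: 6 codons.
1 × 1 × 2 × 6 × 6 = 72.

72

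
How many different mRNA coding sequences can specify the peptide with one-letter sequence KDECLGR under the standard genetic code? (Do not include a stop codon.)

2304

Lys: 2 codons.
Asp: 2 codons.
Glu: 2 codons.
Cys: 2 codons.
Leu: 6 codons.
Gly: 4 codons.
Arg: 6 codons.
2 × 2 × 2 × 2 × 6 × 4 × 6 = 2304.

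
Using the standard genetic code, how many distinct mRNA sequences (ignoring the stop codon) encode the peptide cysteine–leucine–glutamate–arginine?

Cys: 2 codons.
Leu: 6 codons.
Glu: 2 codons.
Arg: 6 codons.
2 × 6 × 2 × 6 = 144.

144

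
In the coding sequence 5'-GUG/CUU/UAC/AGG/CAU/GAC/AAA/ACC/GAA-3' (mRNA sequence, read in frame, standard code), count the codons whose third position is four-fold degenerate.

3

Codon 1 GUG (Val): third position 4-fold.
Codon 2 CUU (Leu): third position 4-fold.
Codon 3 UAC (Tyr): third position 2-fold.
Codon 4 AGG (Arg): third position 2-fold.
Codon 5 CAU (His): third position 2-fold.
Codon 6 GAC (Asp): third position 2-fold.
Codon 7 AAA (Lys): third position 2-fold.
Codon 8 ACC (Thr): third position 4-fold.
Codon 9 GAA (Glu): third position 2-fold.
Four-fold degenerate third positions: 3.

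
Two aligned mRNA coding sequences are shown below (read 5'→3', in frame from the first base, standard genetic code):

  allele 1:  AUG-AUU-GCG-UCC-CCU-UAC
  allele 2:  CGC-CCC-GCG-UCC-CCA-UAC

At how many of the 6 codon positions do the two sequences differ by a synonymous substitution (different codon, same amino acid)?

1

Codon 1: AUG Met / CGC Arg — nonsynonymous.
Codon 2: AUU Ile / CCC Pro — nonsynonymous.
Codon 3: GCG Ala / GCG Ala — identical.
Codon 4: UCC Ser / UCC Ser — identical.
Codon 5: CCU Pro / CCA Pro — synonymous.
Codon 6: UAC Tyr / UAC Tyr — identical.
Synonymous differences: 1.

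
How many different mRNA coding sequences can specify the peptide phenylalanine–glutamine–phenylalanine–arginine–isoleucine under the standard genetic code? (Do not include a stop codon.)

Phe: 2 codons.
Gln: 2 codons.
Phe: 2 codons.
Arg: 6 codons.
Ile: 3 codons.
2 × 2 × 2 × 6 × 3 = 144.

144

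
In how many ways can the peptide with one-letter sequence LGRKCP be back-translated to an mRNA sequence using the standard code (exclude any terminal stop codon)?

Leu: 6 codons.
Gly: 4 codons.
Arg: 6 codons.
Lys: 2 codons.
Cys: 2 codons.
Pro: 4 codons.
6 × 4 × 6 × 2 × 2 × 4 = 2304.

2304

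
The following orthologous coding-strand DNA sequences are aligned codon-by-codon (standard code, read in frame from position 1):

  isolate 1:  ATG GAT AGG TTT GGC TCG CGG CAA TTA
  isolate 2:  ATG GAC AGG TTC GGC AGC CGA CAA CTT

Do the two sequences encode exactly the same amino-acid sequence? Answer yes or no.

Codon 1: ATG Met / ATG Met — identical.
Codon 2: GAT Asp / GAC Asp — synonymous.
Codon 3: AGG Arg / AGG Arg — identical.
Codon 4: TTT Phe / TTC Phe — synonymous.
Codon 5: GGC Gly / GGC Gly — identical.
Codon 6: TCG Ser / AGC Ser — synonymous.
Codon 7: CGG Arg / CGA Arg — synonymous.
Codon 8: CAA Gln / CAA Gln — identical.
Codon 9: TTA Leu / CTT Leu — synonymous.
Nonsynonymous differences: 0 → same protein.

yes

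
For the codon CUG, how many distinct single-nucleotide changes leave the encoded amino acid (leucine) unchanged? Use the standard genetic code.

Position 1: UUG → 1 synonymous.
Position 2: none → 0 synonymous.
Position 3: CUU, CUC, CUA → 3 synonymous.
Total: 1 + 0 + 3 = 4.

4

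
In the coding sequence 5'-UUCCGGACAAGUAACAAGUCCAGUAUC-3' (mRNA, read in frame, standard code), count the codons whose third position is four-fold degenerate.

Codon 1 UUC (Phe): third position 2-fold.
Codon 2 CGG (Arg): third position 4-fold.
Codon 3 ACA (Thr): third position 4-fold.
Codon 4 AGU (Ser): third position 2-fold.
Codon 5 AAC (Asn): third position 2-fold.
Codon 6 AAG (Lys): third position 2-fold.
Codon 7 UCC (Ser): third position 4-fold.
Codon 8 AGU (Ser): third position 2-fold.
Codon 9 AUC (Ile): third position 3-fold.
Four-fold degenerate third positions: 3.

3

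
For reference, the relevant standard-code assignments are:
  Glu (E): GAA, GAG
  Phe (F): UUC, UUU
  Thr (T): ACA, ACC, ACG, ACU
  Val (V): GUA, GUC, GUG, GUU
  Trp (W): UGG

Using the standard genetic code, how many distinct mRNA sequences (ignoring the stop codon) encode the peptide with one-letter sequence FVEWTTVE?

2048

Phe: 2 codons.
Val: 4 codons.
Glu: 2 codons.
Trp: 1 codon.
Thr: 4 codons.
Thr: 4 codons.
Val: 4 codons.
Glu: 2 codons.
2 × 4 × 2 × 1 × 4 × 4 × 4 × 2 = 2048.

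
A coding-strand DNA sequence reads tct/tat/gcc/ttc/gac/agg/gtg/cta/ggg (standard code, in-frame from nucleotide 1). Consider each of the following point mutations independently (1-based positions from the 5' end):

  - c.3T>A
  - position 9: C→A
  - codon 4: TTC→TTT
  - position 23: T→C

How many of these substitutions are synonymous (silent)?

3

Codon 1: TCT (Ser) → TCA (Ser) — synonymous.
Codon 3: GCC (Ala) → GCA (Ala) — synonymous.
Codon 4: TTC (Phe) → TTT (Phe) — synonymous.
Codon 8: CTA (Leu) → CCA (Pro) — missense.
Synonymous: 3 of 4.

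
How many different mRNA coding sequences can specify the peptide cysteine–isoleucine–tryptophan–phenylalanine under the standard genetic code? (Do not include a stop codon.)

12

Cys: 2 codons.
Ile: 3 codons.
Trp: 1 codon.
Phe: 2 codons.
2 × 3 × 1 × 2 = 12.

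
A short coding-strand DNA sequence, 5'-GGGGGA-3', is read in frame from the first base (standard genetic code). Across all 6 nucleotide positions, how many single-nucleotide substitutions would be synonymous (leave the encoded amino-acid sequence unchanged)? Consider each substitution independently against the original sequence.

6

Codon 1 (GGG, Gly): 3 synonymous substitutions.
Codon 2 (GGA, Gly): 3 synonymous substitutions.
Total: 3 + 3 = 6.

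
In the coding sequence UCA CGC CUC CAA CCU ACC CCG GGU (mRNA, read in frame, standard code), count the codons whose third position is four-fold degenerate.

7

Codon 1 UCA (Ser): third position 4-fold.
Codon 2 CGC (Arg): third position 4-fold.
Codon 3 CUC (Leu): third position 4-fold.
Codon 4 CAA (Gln): third position 2-fold.
Codon 5 CCU (Pro): third position 4-fold.
Codon 6 ACC (Thr): third position 4-fold.
Codon 7 CCG (Pro): third position 4-fold.
Codon 8 GGU (Gly): third position 4-fold.
Four-fold degenerate third positions: 7.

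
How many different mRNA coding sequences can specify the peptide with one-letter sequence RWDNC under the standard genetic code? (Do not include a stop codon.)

Arg: 6 codons.
Trp: 1 codon.
Asp: 2 codons.
Asn: 2 codons.
Cys: 2 codons.
6 × 1 × 2 × 2 × 2 = 48.

48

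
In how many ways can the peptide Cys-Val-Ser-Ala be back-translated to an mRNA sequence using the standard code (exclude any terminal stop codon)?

192

Cys: 2 codons.
Val: 4 codons.
Ser: 6 codons.
Ala: 4 codons.
2 × 4 × 6 × 4 = 192.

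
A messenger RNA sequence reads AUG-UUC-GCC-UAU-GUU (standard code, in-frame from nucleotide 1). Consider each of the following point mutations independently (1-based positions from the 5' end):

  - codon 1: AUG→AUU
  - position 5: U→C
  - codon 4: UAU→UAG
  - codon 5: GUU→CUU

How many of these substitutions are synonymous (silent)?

Codon 1: AUG (Met) → AUU (Ile) — missense.
Codon 2: UUC (Phe) → UCC (Ser) — missense.
Codon 4: UAU (Tyr) → UAG (Stop) — nonsense.
Codon 5: GUU (Val) → CUU (Leu) — missense.
Synonymous: 0 of 4.

0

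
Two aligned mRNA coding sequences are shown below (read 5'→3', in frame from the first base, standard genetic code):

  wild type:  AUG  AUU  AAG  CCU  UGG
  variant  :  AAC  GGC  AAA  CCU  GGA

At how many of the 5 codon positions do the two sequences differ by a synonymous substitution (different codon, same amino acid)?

1

Codon 1: AUG Met / AAC Asn — nonsynonymous.
Codon 2: AUU Ile / GGC Gly — nonsynonymous.
Codon 3: AAG Lys / AAA Lys — synonymous.
Codon 4: CCU Pro / CCU Pro — identical.
Codon 5: UGG Trp / GGA Gly — nonsynonymous.
Synonymous differences: 1.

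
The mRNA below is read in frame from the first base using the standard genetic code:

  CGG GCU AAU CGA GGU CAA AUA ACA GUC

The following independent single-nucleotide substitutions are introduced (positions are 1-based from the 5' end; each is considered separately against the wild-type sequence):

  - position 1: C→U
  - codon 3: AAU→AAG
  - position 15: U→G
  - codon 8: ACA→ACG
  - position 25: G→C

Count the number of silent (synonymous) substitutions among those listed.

Codon 1: CGG (Arg) → UGG (Trp) — missense.
Codon 3: AAU (Asn) → AAG (Lys) — missense.
Codon 5: GGU (Gly) → GGG (Gly) — synonymous.
Codon 8: ACA (Thr) → ACG (Thr) — synonymous.
Codon 9: GUC (Val) → CUC (Leu) — missense.
Synonymous: 2 of 5.

2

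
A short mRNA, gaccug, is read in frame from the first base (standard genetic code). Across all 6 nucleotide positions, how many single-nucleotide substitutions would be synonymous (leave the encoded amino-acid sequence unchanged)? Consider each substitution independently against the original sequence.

Codon 1 (GAC, Asp): 1 synonymous substitution.
Codon 2 (CUG, Leu): 4 synonymous substitutions.
Total: 1 + 4 = 5.

5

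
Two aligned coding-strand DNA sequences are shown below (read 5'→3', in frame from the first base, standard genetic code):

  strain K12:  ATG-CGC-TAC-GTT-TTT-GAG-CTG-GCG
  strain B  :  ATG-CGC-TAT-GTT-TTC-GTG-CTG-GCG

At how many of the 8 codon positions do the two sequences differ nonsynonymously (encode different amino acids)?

1

Codon 1: ATG Met / ATG Met — identical.
Codon 2: CGC Arg / CGC Arg — identical.
Codon 3: TAC Tyr / TAT Tyr — synonymous.
Codon 4: GTT Val / GTT Val — identical.
Codon 5: TTT Phe / TTC Phe — synonymous.
Codon 6: GAG Glu / GTG Val — nonsynonymous.
Codon 7: CTG Leu / CTG Leu — identical.
Codon 8: GCG Ala / GCG Ala — identical.
Nonsynonymous differences: 1.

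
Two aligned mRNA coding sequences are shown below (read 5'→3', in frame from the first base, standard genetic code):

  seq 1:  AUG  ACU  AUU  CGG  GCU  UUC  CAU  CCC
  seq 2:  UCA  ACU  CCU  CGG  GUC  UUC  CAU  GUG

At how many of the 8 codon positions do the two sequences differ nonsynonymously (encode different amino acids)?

Codon 1: AUG Met / UCA Ser — nonsynonymous.
Codon 2: ACU Thr / ACU Thr — identical.
Codon 3: AUU Ile / CCU Pro — nonsynonymous.
Codon 4: CGG Arg / CGG Arg — identical.
Codon 5: GCU Ala / GUC Val — nonsynonymous.
Codon 6: UUC Phe / UUC Phe — identical.
Codon 7: CAU His / CAU His — identical.
Codon 8: CCC Pro / GUG Val — nonsynonymous.
Nonsynonymous differences: 4.

4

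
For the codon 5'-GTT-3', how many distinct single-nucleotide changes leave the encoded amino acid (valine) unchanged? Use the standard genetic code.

Position 1: none → 0 synonymous.
Position 2: none → 0 synonymous.
Position 3: GTC, GTA, GTG → 3 synonymous.
Total: 0 + 0 + 3 = 3.

3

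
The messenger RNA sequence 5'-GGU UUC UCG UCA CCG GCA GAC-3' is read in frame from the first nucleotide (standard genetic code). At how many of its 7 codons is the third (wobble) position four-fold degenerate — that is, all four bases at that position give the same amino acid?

Codon 1 GGU (Gly): third position 4-fold.
Codon 2 UUC (Phe): third position 2-fold.
Codon 3 UCG (Ser): third position 4-fold.
Codon 4 UCA (Ser): third position 4-fold.
Codon 5 CCG (Pro): third position 4-fold.
Codon 6 GCA (Ala): third position 4-fold.
Codon 7 GAC (Asp): third position 2-fold.
Four-fold degenerate third positions: 5.

5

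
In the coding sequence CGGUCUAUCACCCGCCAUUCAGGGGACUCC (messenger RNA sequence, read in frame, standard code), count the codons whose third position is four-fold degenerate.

7

Codon 1 CGG (Arg): third position 4-fold.
Codon 2 UCU (Ser): third position 4-fold.
Codon 3 AUC (Ile): third position 3-fold.
Codon 4 ACC (Thr): third position 4-fold.
Codon 5 CGC (Arg): third position 4-fold.
Codon 6 CAU (His): third position 2-fold.
Codon 7 UCA (Ser): third position 4-fold.
Codon 8 GGG (Gly): third position 4-fold.
Codon 9 GAC (Asp): third position 2-fold.
Codon 10 UCC (Ser): third position 4-fold.
Four-fold degenerate third positions: 7.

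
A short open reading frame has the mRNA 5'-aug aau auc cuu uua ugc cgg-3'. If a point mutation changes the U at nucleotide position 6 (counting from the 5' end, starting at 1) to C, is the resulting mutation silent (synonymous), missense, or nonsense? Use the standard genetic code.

Position 6 falls in codon 2: AAU → Asn.
After the substitution the codon is AAC → Asn.
Both encode Asn, so the change is synonymous.

silent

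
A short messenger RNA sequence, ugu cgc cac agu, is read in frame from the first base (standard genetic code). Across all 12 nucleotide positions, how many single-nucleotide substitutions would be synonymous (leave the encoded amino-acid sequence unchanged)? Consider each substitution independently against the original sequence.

6

Codon 1 (UGU, Cys): 1 synonymous substitution.
Codon 2 (CGC, Arg): 3 synonymous substitutions.
Codon 3 (CAC, His): 1 synonymous substitution.
Codon 4 (AGU, Ser): 1 synonymous substitution.
Total: 1 + 3 + 1 + 1 = 6.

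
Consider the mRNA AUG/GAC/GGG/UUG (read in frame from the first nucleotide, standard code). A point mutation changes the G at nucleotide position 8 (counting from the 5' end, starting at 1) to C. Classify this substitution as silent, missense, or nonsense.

Position 8 falls in codon 3: GGG → Gly.
After the substitution the codon is GCG → Ala.
Gly ≠ Ala, so this is a missense mutation.

missense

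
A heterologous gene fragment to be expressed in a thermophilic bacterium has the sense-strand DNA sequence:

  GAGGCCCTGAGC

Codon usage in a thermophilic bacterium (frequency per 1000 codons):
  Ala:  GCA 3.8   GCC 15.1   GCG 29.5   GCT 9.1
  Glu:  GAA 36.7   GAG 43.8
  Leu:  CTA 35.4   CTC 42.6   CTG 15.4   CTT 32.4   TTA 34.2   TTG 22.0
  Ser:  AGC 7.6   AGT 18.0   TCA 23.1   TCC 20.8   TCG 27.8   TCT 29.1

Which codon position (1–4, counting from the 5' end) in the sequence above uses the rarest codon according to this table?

Codon 1 GAG (Glu): 43.8 per 1000.
Codon 2 GCC (Ala): 15.1 per 1000.
Codon 3 CTG (Leu): 15.4 per 1000.
Codon 4 AGC (Ser): 7.6 per 1000.
Lowest frequency is 7.6 at codon 4.

4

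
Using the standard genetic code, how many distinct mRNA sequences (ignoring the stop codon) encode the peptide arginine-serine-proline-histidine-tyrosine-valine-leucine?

Arg: 6 codons.
Ser: 6 codons.
Pro: 4 codons.
His: 2 codons.
Tyr: 2 codons.
Val: 4 codons.
Leu: 6 codons.
6 × 6 × 4 × 2 × 2 × 4 × 6 = 13824.

13824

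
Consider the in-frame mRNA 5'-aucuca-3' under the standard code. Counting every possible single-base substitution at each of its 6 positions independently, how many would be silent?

Codon 1 (AUC, Ile): 2 synonymous substitutions.
Codon 2 (UCA, Ser): 3 synonymous substitutions.
Total: 2 + 3 = 5.

5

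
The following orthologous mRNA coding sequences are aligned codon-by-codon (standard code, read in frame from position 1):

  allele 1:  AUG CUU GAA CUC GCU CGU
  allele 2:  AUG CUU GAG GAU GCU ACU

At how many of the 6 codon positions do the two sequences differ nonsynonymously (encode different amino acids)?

2

Codon 1: AUG Met / AUG Met — identical.
Codon 2: CUU Leu / CUU Leu — identical.
Codon 3: GAA Glu / GAG Glu — synonymous.
Codon 4: CUC Leu / GAU Asp — nonsynonymous.
Codon 5: GCU Ala / GCU Ala — identical.
Codon 6: CGU Arg / ACU Thr — nonsynonymous.
Nonsynonymous differences: 2.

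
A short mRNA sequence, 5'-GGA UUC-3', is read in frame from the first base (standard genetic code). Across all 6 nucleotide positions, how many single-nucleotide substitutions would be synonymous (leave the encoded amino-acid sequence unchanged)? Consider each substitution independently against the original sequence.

4

Codon 1 (GGA, Gly): 3 synonymous substitutions.
Codon 2 (UUC, Phe): 1 synonymous substitution.
Total: 3 + 1 = 4.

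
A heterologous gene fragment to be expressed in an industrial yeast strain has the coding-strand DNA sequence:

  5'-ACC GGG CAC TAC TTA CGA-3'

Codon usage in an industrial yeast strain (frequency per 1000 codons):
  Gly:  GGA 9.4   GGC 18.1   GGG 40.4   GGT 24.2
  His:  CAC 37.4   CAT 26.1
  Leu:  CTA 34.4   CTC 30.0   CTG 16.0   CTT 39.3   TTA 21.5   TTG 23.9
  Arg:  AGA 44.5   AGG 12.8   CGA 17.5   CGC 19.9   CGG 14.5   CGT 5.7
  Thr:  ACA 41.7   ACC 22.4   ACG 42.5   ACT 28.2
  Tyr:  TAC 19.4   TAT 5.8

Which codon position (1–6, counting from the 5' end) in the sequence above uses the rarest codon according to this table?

Codon 1 ACC (Thr): 22.4 per 1000.
Codon 2 GGG (Gly): 40.4 per 1000.
Codon 3 CAC (His): 37.4 per 1000.
Codon 4 TAC (Tyr): 19.4 per 1000.
Codon 5 TTA (Leu): 21.5 per 1000.
Codon 6 CGA (Arg): 17.5 per 1000.
Lowest frequency is 17.5 at codon 6.

6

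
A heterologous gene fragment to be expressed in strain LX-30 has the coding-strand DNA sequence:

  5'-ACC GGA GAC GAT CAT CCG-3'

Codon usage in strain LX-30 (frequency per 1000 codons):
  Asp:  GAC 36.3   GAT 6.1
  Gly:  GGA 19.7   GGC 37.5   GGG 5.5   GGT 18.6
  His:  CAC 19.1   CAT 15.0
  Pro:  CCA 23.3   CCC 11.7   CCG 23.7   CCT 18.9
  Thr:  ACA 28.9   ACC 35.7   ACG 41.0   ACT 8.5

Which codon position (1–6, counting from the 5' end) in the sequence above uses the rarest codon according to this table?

4

Codon 1 ACC (Thr): 35.7 per 1000.
Codon 2 GGA (Gly): 19.7 per 1000.
Codon 3 GAC (Asp): 36.3 per 1000.
Codon 4 GAT (Asp): 6.1 per 1000.
Codon 5 CAT (His): 15.0 per 1000.
Codon 6 CCG (Pro): 23.7 per 1000.
Lowest frequency is 6.1 at codon 4.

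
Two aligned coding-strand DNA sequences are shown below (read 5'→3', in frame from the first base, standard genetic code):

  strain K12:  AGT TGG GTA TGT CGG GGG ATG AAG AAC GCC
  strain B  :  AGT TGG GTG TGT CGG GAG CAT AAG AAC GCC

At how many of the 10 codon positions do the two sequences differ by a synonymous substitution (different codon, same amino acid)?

1

Codon 1: AGT Ser / AGT Ser — identical.
Codon 2: TGG Trp / TGG Trp — identical.
Codon 3: GTA Val / GTG Val — synonymous.
Codon 4: TGT Cys / TGT Cys — identical.
Codon 5: CGG Arg / CGG Arg — identical.
Codon 6: GGG Gly / GAG Glu — nonsynonymous.
Codon 7: ATG Met / CAT His — nonsynonymous.
Codon 8: AAG Lys / AAG Lys — identical.
Codon 9: AAC Asn / AAC Asn — identical.
Codon 10: GCC Ala / GCC Ala — identical.
Synonymous differences: 1.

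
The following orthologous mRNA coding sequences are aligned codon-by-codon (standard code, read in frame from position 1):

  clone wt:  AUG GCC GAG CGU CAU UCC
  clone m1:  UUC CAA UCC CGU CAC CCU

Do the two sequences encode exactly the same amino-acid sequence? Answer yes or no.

no

Codon 1: AUG Met / UUC Phe — nonsynonymous.
Codon 2: GCC Ala / CAA Gln — nonsynonymous.
Codon 3: GAG Glu / UCC Ser — nonsynonymous.
Codon 4: CGU Arg / CGU Arg — identical.
Codon 5: CAU His / CAC His — synonymous.
Codon 6: UCC Ser / CCU Pro — nonsynonymous.
Nonsynonymous differences: 4 → different protein.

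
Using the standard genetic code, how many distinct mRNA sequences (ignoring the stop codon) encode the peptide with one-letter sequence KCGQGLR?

Lys: 2 codons.
Cys: 2 codons.
Gly: 4 codons.
Gln: 2 codons.
Gly: 4 codons.
Leu: 6 codons.
Arg: 6 codons.
2 × 2 × 4 × 2 × 4 × 6 × 6 = 4608.

4608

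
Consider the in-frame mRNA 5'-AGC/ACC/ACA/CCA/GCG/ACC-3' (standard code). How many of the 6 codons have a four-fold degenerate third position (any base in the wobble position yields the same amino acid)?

Codon 1 AGC (Ser): third position 2-fold.
Codon 2 ACC (Thr): third position 4-fold.
Codon 3 ACA (Thr): third position 4-fold.
Codon 4 CCA (Pro): third position 4-fold.
Codon 5 GCG (Ala): third position 4-fold.
Codon 6 ACC (Thr): third position 4-fold.
Four-fold degenerate third positions: 5.

5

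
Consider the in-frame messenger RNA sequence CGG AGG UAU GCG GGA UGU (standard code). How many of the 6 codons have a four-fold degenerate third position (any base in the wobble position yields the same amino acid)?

3

Codon 1 CGG (Arg): third position 4-fold.
Codon 2 AGG (Arg): third position 2-fold.
Codon 3 UAU (Tyr): third position 2-fold.
Codon 4 GCG (Ala): third position 4-fold.
Codon 5 GGA (Gly): third position 4-fold.
Codon 6 UGU (Cys): third position 2-fold.
Four-fold degenerate third positions: 3.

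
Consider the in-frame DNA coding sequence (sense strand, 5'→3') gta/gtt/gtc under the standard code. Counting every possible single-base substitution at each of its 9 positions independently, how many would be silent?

9

Codon 1 (GTA, Val): 3 synonymous substitutions.
Codon 2 (GTT, Val): 3 synonymous substitutions.
Codon 3 (GTC, Val): 3 synonymous substitutions.
Total: 3 + 3 + 3 = 9.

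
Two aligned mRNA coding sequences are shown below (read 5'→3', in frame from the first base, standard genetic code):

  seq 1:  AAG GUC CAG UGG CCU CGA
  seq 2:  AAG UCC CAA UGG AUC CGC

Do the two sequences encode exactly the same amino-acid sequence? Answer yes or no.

no

Codon 1: AAG Lys / AAG Lys — identical.
Codon 2: GUC Val / UCC Ser — nonsynonymous.
Codon 3: CAG Gln / CAA Gln — synonymous.
Codon 4: UGG Trp / UGG Trp — identical.
Codon 5: CCU Pro / AUC Ile — nonsynonymous.
Codon 6: CGA Arg / CGC Arg — synonymous.
Nonsynonymous differences: 2 → different protein.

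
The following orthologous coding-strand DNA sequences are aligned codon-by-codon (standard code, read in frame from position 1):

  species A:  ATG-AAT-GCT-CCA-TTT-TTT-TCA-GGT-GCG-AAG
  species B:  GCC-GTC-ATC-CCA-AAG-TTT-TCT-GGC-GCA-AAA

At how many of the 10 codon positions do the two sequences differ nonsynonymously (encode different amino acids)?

Codon 1: ATG Met / GCC Ala — nonsynonymous.
Codon 2: AAT Asn / GTC Val — nonsynonymous.
Codon 3: GCT Ala / ATC Ile — nonsynonymous.
Codon 4: CCA Pro / CCA Pro — identical.
Codon 5: TTT Phe / AAG Lys — nonsynonymous.
Codon 6: TTT Phe / TTT Phe — identical.
Codon 7: TCA Ser / TCT Ser — synonymous.
Codon 8: GGT Gly / GGC Gly — synonymous.
Codon 9: GCG Ala / GCA Ala — synonymous.
Codon 10: AAG Lys / AAA Lys — synonymous.
Nonsynonymous differences: 4.

4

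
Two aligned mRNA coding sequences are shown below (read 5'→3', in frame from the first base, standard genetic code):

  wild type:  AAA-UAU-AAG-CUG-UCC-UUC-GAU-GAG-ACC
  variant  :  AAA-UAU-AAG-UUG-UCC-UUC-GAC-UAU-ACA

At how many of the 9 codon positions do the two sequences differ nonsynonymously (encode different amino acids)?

1

Codon 1: AAA Lys / AAA Lys — identical.
Codon 2: UAU Tyr / UAU Tyr — identical.
Codon 3: AAG Lys / AAG Lys — identical.
Codon 4: CUG Leu / UUG Leu — synonymous.
Codon 5: UCC Ser / UCC Ser — identical.
Codon 6: UUC Phe / UUC Phe — identical.
Codon 7: GAU Asp / GAC Asp — synonymous.
Codon 8: GAG Glu / UAU Tyr — nonsynonymous.
Codon 9: ACC Thr / ACA Thr — synonymous.
Nonsynonymous differences: 1.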